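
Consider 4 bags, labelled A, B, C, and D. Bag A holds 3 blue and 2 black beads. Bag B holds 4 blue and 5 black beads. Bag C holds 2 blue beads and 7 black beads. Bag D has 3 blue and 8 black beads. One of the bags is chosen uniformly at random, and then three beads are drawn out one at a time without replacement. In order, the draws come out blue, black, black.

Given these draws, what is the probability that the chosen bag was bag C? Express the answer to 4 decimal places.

The likelihood of the observed sequence under each hypothesis: P(data | bag A) = (3/5)(2/4)(1/3) = 0.1; P(data | bag B) = (4/9)(5/8)(4/7) = 0.15873; P(data | bag C) = (2/9)(7/8)(6/7) = 0.16667; P(data | bag D) = (3/11)(8/10)(7/9) = 0.1697.
The prior-weighted likelihoods are 1/4 · 0.1 = 0.025, 1/4 · 0.15873 = 0.039683, 1/4 · 0.16667 = 0.041667, 1/4 · 0.1697 = 0.042424; summing to 0.14877.
By Bayes' rule, P(bag C | data) = (0.041667) / (0.14877) = 0.28007.

0.2801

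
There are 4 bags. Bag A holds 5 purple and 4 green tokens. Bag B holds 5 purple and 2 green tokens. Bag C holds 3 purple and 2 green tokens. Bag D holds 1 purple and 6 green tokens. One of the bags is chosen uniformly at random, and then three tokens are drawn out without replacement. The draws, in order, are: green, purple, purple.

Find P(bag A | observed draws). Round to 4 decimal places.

Under each hypothesis, the probability of the observed sequence is: P(data | bag A) = (4/9)(5/8)(4/7) = 0.15873; P(data | bag B) = (2/7)(5/6)(4/5) = 0.19048; P(data | bag C) = (2/5)(3/4)(2/3) = 0.2; P(data | bag D) = (6/7)(1/6)(0/5) = 0.
Weighting by the prior gives 1/4 · 0.15873 = 0.039683, 1/4 · 0.19048 = 0.047619, 1/4 · 0.2 = 0.05, 1/4 · 0 = 0; with total 0.1373.
By Bayes' rule, P(bag A | data) = (0.039683) / (0.1373) = 0.28902.

0.2890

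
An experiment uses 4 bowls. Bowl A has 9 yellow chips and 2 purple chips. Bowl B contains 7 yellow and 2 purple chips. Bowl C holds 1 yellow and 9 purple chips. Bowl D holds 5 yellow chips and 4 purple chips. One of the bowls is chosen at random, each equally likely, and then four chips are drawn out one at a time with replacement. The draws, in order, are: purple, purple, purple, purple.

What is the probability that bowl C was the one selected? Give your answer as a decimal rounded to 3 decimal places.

The likelihood of the observed sequence under each hypothesis: P(data | bowl A) = (2/11)(2/11)(2/11)(2/11) = 0.0010928; P(data | bowl B) = (2/9)(2/9)(2/9)(2/9) = 0.0024387; P(data | bowl C) = (9/10)(9/10)(9/10)(9/10) = 0.6561; P(data | bowl D) = (4/9)(4/9)(4/9)(4/9) = 0.039018.
Weighting by the prior gives 1/4 · 0.0010928 = 0.00027321, 1/4 · 0.0024387 = 0.00060966, 1/4 · 0.6561 = 0.16403, 1/4 · 0.039018 = 0.0097546; with total 0.17466.
By Bayes' rule, P(bowl C | data) = (0.16403) / (0.17466) = 0.9391.

0.939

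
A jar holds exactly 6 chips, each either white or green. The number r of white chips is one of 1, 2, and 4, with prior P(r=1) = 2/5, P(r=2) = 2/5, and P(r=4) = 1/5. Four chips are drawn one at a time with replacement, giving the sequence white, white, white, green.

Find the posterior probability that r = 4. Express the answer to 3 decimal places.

Compute the likelihood of the observed sequence for each case: P(data | r = 1) = (1/6)(1/6)(1/6)(5/6) = 0.003858; P(data | r = 2) = (2/6)(2/6)(2/6)(4/6) = 0.024691; P(data | r = 4) = (4/6)(4/6)(4/6)(2/6) = 0.098765.
The prior-weighted likelihoods are 2/5 · 0.003858 = 0.0015432, 2/5 · 0.024691 = 0.0098765, 1/5 · 0.098765 = 0.019753; summing to 0.031173.
By Bayes' rule, P(r = 4 | data) = (0.019753) / (0.031173) = 0.63366.

0.634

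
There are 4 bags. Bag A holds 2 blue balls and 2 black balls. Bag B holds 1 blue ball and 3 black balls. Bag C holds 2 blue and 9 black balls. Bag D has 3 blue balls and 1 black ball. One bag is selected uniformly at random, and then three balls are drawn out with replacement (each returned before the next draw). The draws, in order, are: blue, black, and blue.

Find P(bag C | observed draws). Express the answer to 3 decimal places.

0.080

Compute the likelihood of the observed sequence for each case: P(data | bag A) = (2/4)(2/4)(2/4) = 0.125; P(data | bag B) = (1/4)(3/4)(1/4) = 0.046875; P(data | bag C) = (2/11)(9/11)(2/11) = 0.027047; P(data | bag D) = (3/4)(1/4)(3/4) = 0.14062.
Multiplying each by its prior: 1/4 · 0.125 = 0.03125, 1/4 · 0.046875 = 0.011719, 1/4 · 0.027047 = 0.0067618, 1/4 · 0.14062 = 0.035156; these sum to 0.084887.
So P(bag C | data) = (0.0067618) / (0.084887) = 0.079657.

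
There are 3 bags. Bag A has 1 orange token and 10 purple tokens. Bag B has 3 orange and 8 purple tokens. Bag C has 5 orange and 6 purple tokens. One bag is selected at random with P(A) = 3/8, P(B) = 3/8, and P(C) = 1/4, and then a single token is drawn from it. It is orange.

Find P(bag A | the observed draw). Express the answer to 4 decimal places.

0.1364

The likelihood of this draw under each hypothesis: P(data | bag A) = (1/11) = 1/11; P(data | bag B) = (3/11) = 3/11; P(data | bag C) = (5/11) = 5/11.
Multiplying each by its prior: 3/8 · 1/11 = 3/88, 3/8 · 3/11 = 9/88, 1/4 · 5/11 = 5/44; these sum to 1/4.
So P(bag A | data) = (3/88) / (1/4) = 3/22.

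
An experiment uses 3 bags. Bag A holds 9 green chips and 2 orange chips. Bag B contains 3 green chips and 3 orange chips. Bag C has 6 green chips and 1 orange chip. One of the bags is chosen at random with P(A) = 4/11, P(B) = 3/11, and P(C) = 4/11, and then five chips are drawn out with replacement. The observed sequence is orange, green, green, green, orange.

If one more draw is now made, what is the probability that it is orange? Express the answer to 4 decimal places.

For each hypothesis, P(data | H) works out to: P(data | bag A) = (2/11)(9/11)(9/11)(9/11)(2/11) = 0.018106; P(data | bag B) = (3/6)(3/6)(3/6)(3/6)(3/6) = 0.03125; P(data | bag C) = (1/7)(6/7)(6/7)(6/7)(1/7) = 0.012852.
Multiplying each by its prior: 4/11 · 0.018106 = 0.006584, 3/11 · 0.03125 = 0.0085227, 4/11 · 0.012852 = 0.0046734; with total 0.01978.
The posterior is then P(bag A | data) = 0.33286, P(bag B | data) = 0.43087, P(bag C | data) = 0.23627.
So P(orange next | data) = Σ P(orange next | H) P(H | data) = (2/11)(0.33286) + (1/2)(0.43087) + (1/7)(0.23627) = 0.30971.

0.3097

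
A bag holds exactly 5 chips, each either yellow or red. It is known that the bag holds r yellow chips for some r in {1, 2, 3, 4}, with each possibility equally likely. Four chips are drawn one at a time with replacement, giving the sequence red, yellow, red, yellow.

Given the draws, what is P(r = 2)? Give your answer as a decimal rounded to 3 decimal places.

The likelihood of the observed sequence under each hypothesis: P(data | r = 1) = (4/5)(1/5)(4/5)(1/5) = 16/625; P(data | r = 2) = (3/5)(2/5)(3/5)(2/5) = 36/625; P(data | r = 3) = (2/5)(3/5)(2/5)(3/5) = 36/625; P(data | r = 4) = (1/5)(4/5)(1/5)(4/5) = 16/625.
Multiplying each by its prior: 1/4 · 16/625 = 4/625, 1/4 · 36/625 = 9/625, 1/4 · 36/625 = 9/625, 1/4 · 16/625 = 4/625; with total 26/625.
Hence P(r = 2 | data) = (9/625) / (26/625) = 9/26.

0.346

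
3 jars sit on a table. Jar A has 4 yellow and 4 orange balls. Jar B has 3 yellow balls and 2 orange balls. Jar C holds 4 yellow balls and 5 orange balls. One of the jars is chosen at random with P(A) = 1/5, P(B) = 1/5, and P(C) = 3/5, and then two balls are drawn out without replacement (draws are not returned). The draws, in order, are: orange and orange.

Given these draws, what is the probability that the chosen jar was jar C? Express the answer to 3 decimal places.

0.726

Compute the likelihood of the observed sequence for each case: P(data | jar A) = (4/8)(3/7) = 0.21429; P(data | jar B) = (2/5)(1/4) = 0.1; P(data | jar C) = (5/9)(4/8) = 0.27778.
Weighting by the prior gives 1/5 · 0.21429 = 0.042857, 1/5 · 0.1 = 0.02, 3/5 · 0.27778 = 0.16667; these sum to 0.22952.
Therefore the posterior P(jar C | data) = (0.16667) / (0.22952) = 0.72614.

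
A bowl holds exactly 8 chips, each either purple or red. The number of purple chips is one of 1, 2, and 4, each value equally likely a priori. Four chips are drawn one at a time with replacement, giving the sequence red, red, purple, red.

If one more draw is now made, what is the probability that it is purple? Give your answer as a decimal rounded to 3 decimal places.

0.270

Under each hypothesis, the probability of the observed sequence is: P(data | r = 1) = (7/8)(7/8)(1/8)(7/8) = 0.08374; P(data | r = 2) = (6/8)(6/8)(2/8)(6/8) = 0.10547; P(data | r = 4) = (4/8)(4/8)(4/8)(4/8) = 0.0625.
Multiplying each by its prior: 1/3 · 0.08374 = 0.027913, 1/3 · 0.10547 = 0.035156, 1/3 · 0.0625 = 0.020833; these sum to 0.083903.
Normalising, the posterior is P(r = 1 | data) = 0.33269, P(r = 2 | data) = 0.41901, P(r = 4 | data) = 0.2483.
So P(purple next | data) = Σ P(purple next | H) P(H | data) = (1/8)(0.33269) + (1/4)(0.41901) + (1/2)(0.2483) = 0.27049.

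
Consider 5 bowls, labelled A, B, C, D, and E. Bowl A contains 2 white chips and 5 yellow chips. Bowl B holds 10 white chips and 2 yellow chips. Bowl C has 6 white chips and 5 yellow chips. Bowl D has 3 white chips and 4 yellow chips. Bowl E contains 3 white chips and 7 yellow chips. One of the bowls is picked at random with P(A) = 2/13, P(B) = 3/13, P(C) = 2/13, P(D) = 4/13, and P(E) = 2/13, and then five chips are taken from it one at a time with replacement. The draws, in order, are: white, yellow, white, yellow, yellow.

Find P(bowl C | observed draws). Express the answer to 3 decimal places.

0.173

For each hypothesis, P(data | H) works out to: P(data | bowl A) = (2/7)(5/7)(2/7)(5/7)(5/7) = 0.02975; P(data | bowl B) = (10/12)(2/12)(10/12)(2/12)(2/12) = 0.003215; P(data | bowl C) = (6/11)(5/11)(6/11)(5/11)(5/11) = 0.027941; P(data | bowl D) = (3/7)(4/7)(3/7)(4/7)(4/7) = 0.034271; P(data | bowl E) = (3/10)(7/10)(3/10)(7/10)(7/10) = 0.03087.
Weighting by the prior gives 2/13 · 0.02975 = 0.0045768, 3/13 · 0.003215 = 0.00074193, 2/13 · 0.027941 = 0.0042987, 4/13 · 0.034271 = 0.010545, 2/13 · 0.03087 = 0.0047492; with total 0.024912.
By Bayes' rule, P(bowl C | data) = (0.0042987) / (0.024912) = 0.17256.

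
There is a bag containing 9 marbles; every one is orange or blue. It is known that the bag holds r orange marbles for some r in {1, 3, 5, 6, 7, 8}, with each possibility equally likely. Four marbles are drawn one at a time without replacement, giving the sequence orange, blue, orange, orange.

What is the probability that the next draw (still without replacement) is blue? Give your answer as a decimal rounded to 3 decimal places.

0.293

Under each hypothesis, the probability of the observed sequence is: P(data | r = 1) = (1/9)(8/8)(0/7) = 0; P(data | r = 3) = (3/9)(6/8)(2/7)(1/6) = 1/84; P(data | r = 5) = (5/9)(4/8)(4/7)(3/6) = 5/63; P(data | r = 6) = (6/9)(3/8)(5/7)(4/6) = 5/42; P(data | r = 7) = (7/9)(2/8)(6/7)(5/6) = 5/36; P(data | r = 8) = (8/9)(1/8)(7/7)(6/6) = 1/9.
The prior-weighted likelihoods are 1/6 · 0 = 0, 1/6 · 1/84 = 1/504, 1/6 · 5/63 = 5/378, 1/6 · 5/42 = 5/252, 1/6 · 5/36 = 5/216, 1/6 · 1/9 = 1/54; these sum to 29/378.
Normalising, the posterior is P(r = 1 | data) = 0, P(r = 3 | data) = 3/116, P(r = 5 | data) = 5/29, P(r = 6 | data) = 15/58, P(r = 7 | data) = 35/116, P(r = 8 | data) = 7/29.
So P(blue next | data) = Σ P(blue next | H) P(H | data) = (1)(3/116) + (3/5)(5/29) + (2/5)(15/58) + (1/5)(35/116) + (0)(7/29) = 17/58.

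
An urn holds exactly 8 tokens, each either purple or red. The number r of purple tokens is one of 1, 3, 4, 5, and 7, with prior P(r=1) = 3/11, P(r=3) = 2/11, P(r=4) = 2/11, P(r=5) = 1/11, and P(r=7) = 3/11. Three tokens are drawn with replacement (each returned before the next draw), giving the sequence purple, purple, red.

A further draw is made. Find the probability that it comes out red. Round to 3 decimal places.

For each hypothesis, P(data | H) works out to: P(data | r = 1) = (1/8)(1/8)(7/8) = 0.013672; P(data | r = 3) = (3/8)(3/8)(5/8) = 0.087891; P(data | r = 4) = (4/8)(4/8)(4/8) = 0.125; P(data | r = 5) = (5/8)(5/8)(3/8) = 0.14648; P(data | r = 7) = (7/8)(7/8)(1/8) = 0.095703.
Weighting by the prior gives 3/11 · 0.013672 = 0.0037287, 2/11 · 0.087891 = 0.01598, 2/11 · 0.125 = 0.022727, 1/11 · 0.14648 = 0.013317, 3/11 · 0.095703 = 0.026101; these sum to 0.081854.
Dividing through by the total gives posterior P(r = 1 | data) = 0.045553, P(r = 3 | data) = 0.19523, P(r = 4 | data) = 0.27766, P(r = 5 | data) = 0.16269, P(r = 7 | data) = 0.31887.
Averaging over the posterior, P(red next | data) = (7/8)(0.045553) + (5/8)(0.19523) + (1/2)(0.27766) + (3/8)(0.16269) + (1/8)(0.31887) = 0.40157.

0.402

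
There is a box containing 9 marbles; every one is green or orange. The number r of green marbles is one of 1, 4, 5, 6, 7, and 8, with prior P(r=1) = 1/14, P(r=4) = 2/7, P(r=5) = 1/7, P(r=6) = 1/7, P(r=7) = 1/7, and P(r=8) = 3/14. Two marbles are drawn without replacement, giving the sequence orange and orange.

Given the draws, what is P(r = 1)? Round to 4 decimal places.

The likelihood of the observed sequence under each hypothesis: P(data | r = 1) = (8/9)(7/8) = 7/9; P(data | r = 4) = (5/9)(4/8) = 5/18; P(data | r = 5) = (4/9)(3/8) = 1/6; P(data | r = 6) = (3/9)(2/8) = 1/12; P(data | r = 7) = (2/9)(1/8) = 1/36; P(data | r = 8) = (1/9)(0/8) = 0.
The prior-weighted likelihoods are 1/14 · 7/9 = 1/18, 2/7 · 5/18 = 5/63, 1/7 · 1/6 = 1/42, 1/7 · 1/12 = 1/84, 1/7 · 1/36 = 1/252, 3/14 · 0 = 0; summing to 11/63.
So P(r = 1 | data) = (1/18) / (11/63) = 7/22.

0.3182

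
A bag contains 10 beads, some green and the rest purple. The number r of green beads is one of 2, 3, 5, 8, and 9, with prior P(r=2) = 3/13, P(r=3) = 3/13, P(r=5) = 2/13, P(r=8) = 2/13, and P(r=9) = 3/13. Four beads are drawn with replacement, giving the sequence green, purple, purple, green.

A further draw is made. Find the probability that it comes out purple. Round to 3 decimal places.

The likelihood of the observed sequence under each hypothesis: P(data | r = 2) = (2/10)(8/10)(8/10)(2/10) = 0.0256; P(data | r = 3) = (3/10)(7/10)(7/10)(3/10) = 0.0441; P(data | r = 5) = (5/10)(5/10)(5/10)(5/10) = 0.0625; P(data | r = 8) = (8/10)(2/10)(2/10)(8/10) = 0.0256; P(data | r = 9) = (9/10)(1/10)(1/10)(9/10) = 0.0081.
The prior-weighted likelihoods are 3/13 · 0.0256 = 0.0059077, 3/13 · 0.0441 = 0.010177, 2/13 · 0.0625 = 0.0096154, 2/13 · 0.0256 = 0.0039385, 3/13 · 0.0081 = 0.0018692; with total 0.031508.
Dividing through by the total gives posterior P(r = 2 | data) = 0.1875, P(r = 3 | data) = 0.323, P(r = 5 | data) = 0.30518, P(r = 8 | data) = 0.125, P(r = 9 | data) = 0.059326.
So P(purple next | data) = Σ P(purple next | H) P(H | data) = (4/5)(0.1875) + (7/10)(0.323) + (1/2)(0.30518) + (1/5)(0.125) + (1/10)(0.059326) = 0.55962.

0.560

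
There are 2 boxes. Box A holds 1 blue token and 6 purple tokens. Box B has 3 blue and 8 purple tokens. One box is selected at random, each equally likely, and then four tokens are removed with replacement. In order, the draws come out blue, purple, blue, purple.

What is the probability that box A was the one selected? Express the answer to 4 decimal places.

For each hypothesis, P(data | H) works out to: P(data | box A) = (1/7)(6/7)(1/7)(6/7) = 0.014994; P(data | box B) = (3/11)(8/11)(3/11)(8/11) = 0.039342.
Multiplying each by its prior: 1/2 · 0.014994 = 0.0074969, 1/2 · 0.039342 = 0.019671; with total 0.027168.
Therefore the posterior P(box A | data) = (0.0074969) / (0.027168) = 0.27595.

0.2759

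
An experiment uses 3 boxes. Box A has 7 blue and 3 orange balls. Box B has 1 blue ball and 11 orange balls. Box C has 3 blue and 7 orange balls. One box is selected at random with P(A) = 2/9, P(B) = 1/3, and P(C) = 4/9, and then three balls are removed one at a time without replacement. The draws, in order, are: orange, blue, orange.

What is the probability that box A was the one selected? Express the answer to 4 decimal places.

Compute the likelihood of the observed sequence for each case: P(data | box A) = (3/10)(7/9)(2/8) = 7/120; P(data | box B) = (11/12)(1/11)(10/10) = 1/12; P(data | box C) = (7/10)(3/9)(6/8) = 7/40.
Weighting by the prior gives 2/9 · 7/120 = 7/540, 1/3 · 1/12 = 1/36, 4/9 · 7/40 = 7/90; summing to 16/135.
So P(box A | data) = (7/540) / (16/135) = 7/64.

0.1094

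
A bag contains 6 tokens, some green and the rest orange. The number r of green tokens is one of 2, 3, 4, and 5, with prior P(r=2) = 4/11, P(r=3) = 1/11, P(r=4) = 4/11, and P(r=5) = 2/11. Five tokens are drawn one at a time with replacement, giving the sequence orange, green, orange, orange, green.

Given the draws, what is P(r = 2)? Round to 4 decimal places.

For each hypothesis, P(data | H) works out to: P(data | r = 2) = (4/6)(2/6)(4/6)(4/6)(2/6) = 0.032922; P(data | r = 3) = (3/6)(3/6)(3/6)(3/6)(3/6) = 0.03125; P(data | r = 4) = (2/6)(4/6)(2/6)(2/6)(4/6) = 0.016461; P(data | r = 5) = (1/6)(5/6)(1/6)(1/6)(5/6) = 0.003215.
Weighting by the prior gives 4/11 · 0.032922 = 0.011972, 1/11 · 0.03125 = 0.0028409, 4/11 · 0.016461 = 0.0059858, 2/11 · 0.003215 = 0.00058455; summing to 0.021383.
By Bayes' rule, P(r = 2 | data) = (0.011972) / (0.021383) = 0.55987.

0.5599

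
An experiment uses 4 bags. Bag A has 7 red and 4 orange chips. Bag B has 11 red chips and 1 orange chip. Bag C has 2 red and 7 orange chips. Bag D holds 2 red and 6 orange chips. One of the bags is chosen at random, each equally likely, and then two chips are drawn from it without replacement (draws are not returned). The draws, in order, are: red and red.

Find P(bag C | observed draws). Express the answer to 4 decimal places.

0.0217

Compute the likelihood of the observed sequence for each case: P(data | bag A) = (7/11)(6/10) = 0.38182; P(data | bag B) = (11/12)(10/11) = 0.83333; P(data | bag C) = (2/9)(1/8) = 0.027778; P(data | bag D) = (2/8)(1/7) = 0.035714.
Multiplying each by its prior: 1/4 · 0.38182 = 0.095455, 1/4 · 0.83333 = 0.20833, 1/4 · 0.027778 = 0.0069444, 1/4 · 0.035714 = 0.0089286; these sum to 0.31966.
Hence P(bag C | data) = (0.0069444) / (0.31966) = 0.021724.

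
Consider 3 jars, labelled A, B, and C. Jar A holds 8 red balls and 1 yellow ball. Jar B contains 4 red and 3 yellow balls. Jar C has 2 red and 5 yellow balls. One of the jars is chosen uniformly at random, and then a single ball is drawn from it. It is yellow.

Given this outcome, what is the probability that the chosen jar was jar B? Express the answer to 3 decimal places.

Under each hypothesis, the probability of this draw is: P(data | jar A) = (1/9) = 1/9; P(data | jar B) = (3/7) = 3/7; P(data | jar C) = (5/7) = 5/7.
The prior-weighted likelihoods are 1/3 · 1/9 = 1/27, 1/3 · 3/7 = 1/7, 1/3 · 5/7 = 5/21; summing to 79/189.
By Bayes' rule, P(jar B | data) = (1/7) / (79/189) = 27/79.

0.342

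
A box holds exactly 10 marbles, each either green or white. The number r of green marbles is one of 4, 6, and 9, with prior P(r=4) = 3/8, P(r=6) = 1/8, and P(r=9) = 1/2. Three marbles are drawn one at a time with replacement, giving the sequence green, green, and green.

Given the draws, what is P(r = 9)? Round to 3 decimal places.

0.877

The likelihood of the observed sequence under each hypothesis: P(data | r = 4) = (4/10)(4/10)(4/10) = 0.064; P(data | r = 6) = (6/10)(6/10)(6/10) = 0.216; P(data | r = 9) = (9/10)(9/10)(9/10) = 0.729.
Weighting by the prior gives 3/8 · 0.064 = 0.024, 1/8 · 0.216 = 0.027, 1/2 · 0.729 = 0.3645; summing to 0.4155.
Therefore the posterior P(r = 9 | data) = (0.3645) / (0.4155) = 0.87726.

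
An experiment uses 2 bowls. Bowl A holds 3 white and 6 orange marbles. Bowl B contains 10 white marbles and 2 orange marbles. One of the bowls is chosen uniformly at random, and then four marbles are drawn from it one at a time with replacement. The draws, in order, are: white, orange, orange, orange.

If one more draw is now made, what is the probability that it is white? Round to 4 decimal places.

0.3521

Under each hypothesis, the probability of the observed sequence is: P(data | bowl A) = (3/9)(6/9)(6/9)(6/9) = 0.098765; P(data | bowl B) = (10/12)(2/12)(2/12)(2/12) = 0.003858.
The prior-weighted likelihoods are 1/2 · 0.098765 = 0.049383, 1/2 · 0.003858 = 0.001929; summing to 0.051312.
Dividing through by the total gives posterior P(bowl A | data) = 0.96241, P(bowl B | data) = 0.037594.
So P(white next | data) = Σ P(white next | H) P(H | data) = (1/3)(0.96241) + (5/6)(0.037594) = 0.35213.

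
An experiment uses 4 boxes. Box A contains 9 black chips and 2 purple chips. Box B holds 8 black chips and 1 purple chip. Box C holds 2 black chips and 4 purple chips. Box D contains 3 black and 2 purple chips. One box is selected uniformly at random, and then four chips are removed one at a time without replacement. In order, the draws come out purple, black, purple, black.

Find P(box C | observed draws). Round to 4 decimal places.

Compute the likelihood of the observed sequence for each case: P(data | box A) = (2/11)(9/10)(1/9)(8/8) = 0.018182; P(data | box B) = (1/9)(8/8)(0/7) = 0; P(data | box C) = (4/6)(2/5)(3/4)(1/3) = 0.066667; P(data | box D) = (2/5)(3/4)(1/3)(2/2) = 0.1.
Multiplying each by its prior: 1/4 · 0.018182 = 0.0045455, 1/4 · 0 = 0, 1/4 · 0.066667 = 0.016667, 1/4 · 0.1 = 0.025; these sum to 0.046212.
Therefore the posterior P(box C | data) = (0.016667) / (0.046212) = 0.36066.

0.3607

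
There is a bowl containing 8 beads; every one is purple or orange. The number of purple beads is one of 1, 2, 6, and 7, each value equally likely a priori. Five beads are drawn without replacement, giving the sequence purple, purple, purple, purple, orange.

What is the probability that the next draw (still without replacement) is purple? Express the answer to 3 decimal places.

For each hypothesis, P(data | H) works out to: P(data | r = 1) = (1/8)(0/7) = 0; P(data | r = 2) = (2/8)(1/7)(0/6) = 0; P(data | r = 6) = (6/8)(5/7)(4/6)(3/5)(2/4) = 3/28; P(data | r = 7) = (7/8)(6/7)(5/6)(4/5)(1/4) = 1/8.
Weighting by the prior gives 1/4 · 0 = 0, 1/4 · 0 = 0, 1/4 · 3/28 = 3/112, 1/4 · 1/8 = 1/32; these sum to 13/224.
Dividing through by the total gives posterior P(r = 1 | data) = 0, P(r = 2 | data) = 0, P(r = 6 | data) = 6/13, P(r = 7 | data) = 7/13.
Averaging over the posterior, P(purple next | data) = (2/3)(6/13) + (1)(7/13) = 11/13.

0.846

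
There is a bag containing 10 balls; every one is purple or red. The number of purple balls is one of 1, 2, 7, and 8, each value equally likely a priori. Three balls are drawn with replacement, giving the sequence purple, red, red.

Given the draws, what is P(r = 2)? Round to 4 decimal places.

0.4211

For each hypothesis, P(data | H) works out to: P(data | r = 1) = (1/10)(9/10)(9/10) = 0.081; P(data | r = 2) = (2/10)(8/10)(8/10) = 0.128; P(data | r = 7) = (7/10)(3/10)(3/10) = 0.063; P(data | r = 8) = (8/10)(2/10)(2/10) = 0.032.
Multiplying each by its prior: 1/4 · 0.081 = 0.02025, 1/4 · 0.128 = 0.032, 1/4 · 0.063 = 0.01575, 1/4 · 0.032 = 0.008; summing to 0.076.
By Bayes' rule, P(r = 2 | data) = (0.032) / (0.076) = 0.42105.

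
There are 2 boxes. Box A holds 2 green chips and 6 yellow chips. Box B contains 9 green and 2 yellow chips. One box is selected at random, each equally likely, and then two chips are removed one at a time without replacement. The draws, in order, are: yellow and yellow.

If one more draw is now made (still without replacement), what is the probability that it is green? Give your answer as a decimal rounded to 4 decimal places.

0.3552

Under each hypothesis, the probability of the observed sequence is: P(data | box A) = (6/8)(5/7) = 0.53571; P(data | box B) = (2/11)(1/10) = 0.018182.
Weighting by the prior gives 1/2 · 0.53571 = 0.26786, 1/2 · 0.018182 = 0.0090909; these sum to 0.27695.
The posterior is then P(box A | data) = 0.96717, P(box B | data) = 0.032825.
The predictive probability is P(green next | data) = (1/3)(0.96717) + (1)(0.032825) = 0.35522.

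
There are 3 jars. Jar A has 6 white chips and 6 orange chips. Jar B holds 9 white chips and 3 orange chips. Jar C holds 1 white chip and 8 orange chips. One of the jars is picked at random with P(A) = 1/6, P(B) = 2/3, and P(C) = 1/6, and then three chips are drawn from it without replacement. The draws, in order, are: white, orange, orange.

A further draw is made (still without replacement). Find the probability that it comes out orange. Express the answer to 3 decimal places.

0.462

Under each hypothesis, the probability of the observed sequence is: P(data | jar A) = (6/12)(6/11)(5/10) = 3/22; P(data | jar B) = (9/12)(3/11)(2/10) = 9/220; P(data | jar C) = (1/9)(8/8)(7/7) = 1/9.
Multiplying each by its prior: 1/6 · 3/22 = 1/44, 2/3 · 9/220 = 3/110, 1/6 · 1/9 = 1/54; these sum to 37/540.
Dividing through by the total gives posterior P(jar A | data) = 135/407, P(jar B | data) = 162/407, P(jar C | data) = 10/37.
Averaging over the posterior, P(orange next | data) = (4/9)(135/407) + (1/9)(162/407) + (1)(10/37) = 188/407.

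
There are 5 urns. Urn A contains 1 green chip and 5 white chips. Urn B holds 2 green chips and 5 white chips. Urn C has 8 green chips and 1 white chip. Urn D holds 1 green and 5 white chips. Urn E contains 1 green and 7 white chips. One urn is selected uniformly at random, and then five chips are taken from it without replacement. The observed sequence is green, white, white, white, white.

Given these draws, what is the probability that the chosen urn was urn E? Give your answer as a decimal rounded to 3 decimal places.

0.226

The likelihood of the observed sequence under each hypothesis: P(data | urn A) = (1/6)(5/5)(4/4)(3/3)(2/2) = 1/6; P(data | urn B) = (2/7)(5/6)(4/5)(3/4)(2/3) = 2/21; P(data | urn C) = (8/9)(1/8)(0/7) = 0; P(data | urn D) = (1/6)(5/5)(4/4)(3/3)(2/2) = 1/6; P(data | urn E) = (1/8)(7/7)(6/6)(5/5)(4/4) = 1/8.
The prior-weighted likelihoods are 1/5 · 1/6 = 1/30, 1/5 · 2/21 = 2/105, 1/5 · 0 = 0, 1/5 · 1/6 = 1/30, 1/5 · 1/8 = 1/40; these sum to 31/280.
So P(urn E | data) = (1/40) / (31/280) = 7/31.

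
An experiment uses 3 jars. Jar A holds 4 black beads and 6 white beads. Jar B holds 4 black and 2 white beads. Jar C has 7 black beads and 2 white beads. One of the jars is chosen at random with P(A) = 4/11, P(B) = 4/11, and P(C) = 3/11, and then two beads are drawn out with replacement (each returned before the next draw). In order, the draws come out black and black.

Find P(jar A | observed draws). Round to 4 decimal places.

0.1512

Compute the likelihood of the observed sequence for each case: P(data | jar A) = (4/10)(4/10) = 0.16; P(data | jar B) = (4/6)(4/6) = 0.44444; P(data | jar C) = (7/9)(7/9) = 0.60494.
Weighting by the prior gives 4/11 · 0.16 = 0.058182, 4/11 · 0.44444 = 0.16162, 3/11 · 0.60494 = 0.16498; summing to 0.38478.
Hence P(jar A | data) = (0.058182) / (0.38478) = 0.15121.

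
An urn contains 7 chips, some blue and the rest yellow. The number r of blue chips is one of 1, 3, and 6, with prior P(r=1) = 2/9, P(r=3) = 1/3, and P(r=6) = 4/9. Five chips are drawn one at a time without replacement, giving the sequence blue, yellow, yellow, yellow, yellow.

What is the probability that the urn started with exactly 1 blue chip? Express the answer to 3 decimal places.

0.769

Compute the likelihood of the observed sequence for each case: P(data | r = 1) = (1/7)(6/6)(5/5)(4/4)(3/3) = 1/7; P(data | r = 3) = (3/7)(4/6)(3/5)(2/4)(1/3) = 1/35; P(data | r = 6) = (6/7)(1/6)(0/5) = 0.
The prior-weighted likelihoods are 2/9 · 1/7 = 2/63, 1/3 · 1/35 = 1/105, 4/9 · 0 = 0; summing to 13/315.
So P(r = 1 | data) = (2/63) / (13/315) = 10/13.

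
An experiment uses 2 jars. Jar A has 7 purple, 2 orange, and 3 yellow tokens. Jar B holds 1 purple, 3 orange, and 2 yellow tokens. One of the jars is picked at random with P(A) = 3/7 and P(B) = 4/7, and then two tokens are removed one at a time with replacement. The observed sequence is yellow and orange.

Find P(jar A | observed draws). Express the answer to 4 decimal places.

The likelihood of the observed sequence under each hypothesis: P(data | jar A) = (3/12)(2/12) = 1/24; P(data | jar B) = (2/6)(3/6) = 1/6.
The prior-weighted likelihoods are 3/7 · 1/24 = 1/56, 4/7 · 1/6 = 2/21; these sum to 19/168.
So P(jar A | data) = (1/56) / (19/168) = 3/19.

0.1579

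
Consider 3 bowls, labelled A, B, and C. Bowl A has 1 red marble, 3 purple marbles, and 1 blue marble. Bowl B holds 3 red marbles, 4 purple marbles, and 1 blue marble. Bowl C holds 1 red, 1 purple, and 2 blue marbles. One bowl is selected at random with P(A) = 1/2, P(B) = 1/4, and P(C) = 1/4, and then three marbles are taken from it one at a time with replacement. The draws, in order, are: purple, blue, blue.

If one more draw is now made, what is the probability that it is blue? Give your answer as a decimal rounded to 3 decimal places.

The likelihood of the observed sequence under each hypothesis: P(data | bowl A) = (3/5)(1/5)(1/5) = 0.024; P(data | bowl B) = (4/8)(1/8)(1/8) = 0.0078125; P(data | bowl C) = (1/4)(2/4)(2/4) = 0.0625.
Weighting by the prior gives 1/2 · 0.024 = 0.012, 1/4 · 0.0078125 = 0.0019531, 1/4 · 0.0625 = 0.015625; summing to 0.029578.
The posterior is then P(bowl A | data) = 0.40571, P(bowl B | data) = 0.066033, P(bowl C | data) = 0.52826.
Averaging over the posterior, P(blue next | data) = (1/5)(0.40571) + (1/8)(0.066033) + (1/2)(0.52826) = 0.35353.

0.354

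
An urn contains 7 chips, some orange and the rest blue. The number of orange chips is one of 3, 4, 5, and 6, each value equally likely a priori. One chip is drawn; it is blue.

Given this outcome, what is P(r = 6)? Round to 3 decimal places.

0.100

Compute the likelihood of this draw for each case: P(data | r = 3) = (4/7) = 4/7; P(data | r = 4) = (3/7) = 3/7; P(data | r = 5) = (2/7) = 2/7; P(data | r = 6) = (1/7) = 1/7.
The prior-weighted likelihoods are 1/4 · 4/7 = 1/7, 1/4 · 3/7 = 3/28, 1/4 · 2/7 = 1/14, 1/4 · 1/7 = 1/28; summing to 5/14.
So P(r = 6 | data) = (1/28) / (5/14) = 1/10.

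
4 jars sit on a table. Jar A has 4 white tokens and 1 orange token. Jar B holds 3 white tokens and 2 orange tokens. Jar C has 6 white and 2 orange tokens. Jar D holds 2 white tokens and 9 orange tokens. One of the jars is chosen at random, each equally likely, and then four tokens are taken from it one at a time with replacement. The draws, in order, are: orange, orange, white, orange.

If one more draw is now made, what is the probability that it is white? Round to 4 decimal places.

0.3527

Under each hypothesis, the probability of the observed sequence is: P(data | jar A) = (1/5)(1/5)(4/5)(1/5) = 0.0064; P(data | jar B) = (2/5)(2/5)(3/5)(2/5) = 0.0384; P(data | jar C) = (2/8)(2/8)(6/8)(2/8) = 0.011719; P(data | jar D) = (9/11)(9/11)(2/11)(9/11) = 0.099583.
Weighting by the prior gives 1/4 · 0.0064 = 0.0016, 1/4 · 0.0384 = 0.0096, 1/4 · 0.011719 = 0.0029297, 1/4 · 0.099583 = 0.024896; summing to 0.039026.
Normalising, the posterior is P(jar A | data) = 0.040999, P(jar B | data) = 0.24599, P(jar C | data) = 0.075071, P(jar D | data) = 0.63794.
Averaging over the posterior, P(white next | data) = (4/5)(0.040999) + (3/5)(0.24599) + (3/4)(0.075071) + (2/11)(0.63794) = 0.35269.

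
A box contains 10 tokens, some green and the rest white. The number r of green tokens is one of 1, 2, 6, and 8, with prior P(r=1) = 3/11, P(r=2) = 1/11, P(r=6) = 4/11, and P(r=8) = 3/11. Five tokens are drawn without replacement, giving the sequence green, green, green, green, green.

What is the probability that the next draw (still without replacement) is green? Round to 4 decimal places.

Under each hypothesis, the probability of the observed sequence is: P(data | r = 1) = (1/10)(0/9) = 0; P(data | r = 2) = (2/10)(1/9)(0/8) = 0; P(data | r = 6) = (6/10)(5/9)(4/8)(3/7)(2/6) = 1/42; P(data | r = 8) = (8/10)(7/9)(6/8)(5/7)(4/6) = 2/9.
Weighting by the prior gives 3/11 · 0 = 0, 1/11 · 0 = 0, 4/11 · 1/42 = 2/231, 3/11 · 2/9 = 2/33; these sum to 16/231.
Normalising, the posterior is P(r = 1 | data) = 0, P(r = 2 | data) = 0, P(r = 6 | data) = 1/8, P(r = 8 | data) = 7/8.
Averaging over the posterior, P(green next | data) = (1/5)(1/8) + (3/5)(7/8) = 11/20.

0.5500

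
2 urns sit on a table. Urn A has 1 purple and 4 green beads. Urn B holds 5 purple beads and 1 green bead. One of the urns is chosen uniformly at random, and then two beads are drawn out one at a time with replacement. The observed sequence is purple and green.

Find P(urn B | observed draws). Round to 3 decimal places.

For each hypothesis, P(data | H) works out to: P(data | urn A) = (1/5)(4/5) = 0.16; P(data | urn B) = (5/6)(1/6) = 0.13889.
The prior-weighted likelihoods are 1/2 · 0.16 = 0.08, 1/2 · 0.13889 = 0.069444; these sum to 0.14944.
Therefore the posterior P(urn B | data) = (0.069444) / (0.14944) = 0.46468.

0.465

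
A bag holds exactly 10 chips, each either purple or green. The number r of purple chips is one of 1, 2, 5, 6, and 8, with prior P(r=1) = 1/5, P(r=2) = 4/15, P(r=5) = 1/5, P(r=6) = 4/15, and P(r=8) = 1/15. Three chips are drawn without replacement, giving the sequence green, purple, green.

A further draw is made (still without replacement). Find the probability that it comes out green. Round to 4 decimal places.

0.6395

The likelihood of the observed sequence under each hypothesis: P(data | r = 1) = (9/10)(1/9)(8/8) = 0.1; P(data | r = 2) = (8/10)(2/9)(7/8) = 0.15556; P(data | r = 5) = (5/10)(5/9)(4/8) = 0.13889; P(data | r = 6) = (4/10)(6/9)(3/8) = 0.1; P(data | r = 8) = (2/10)(8/9)(1/8) = 0.022222.
The prior-weighted likelihoods are 1/5 · 0.1 = 0.02, 4/15 · 0.15556 = 0.041481, 1/5 · 0.13889 = 0.027778, 4/15 · 0.1 = 0.026667, 1/15 · 0.022222 = 0.0014815; summing to 0.11741.
The posterior is then P(r = 1 | data) = 0.17035, P(r = 2 | data) = 0.35331, P(r = 5 | data) = 0.23659, P(r = 6 | data) = 0.22713, P(r = 8 | data) = 0.012618.
The predictive probability is P(green next | data) = (1)(0.17035) + (6/7)(0.35331) + (3/7)(0.23659) + (2/7)(0.22713) + (0)(0.012618) = 0.63948.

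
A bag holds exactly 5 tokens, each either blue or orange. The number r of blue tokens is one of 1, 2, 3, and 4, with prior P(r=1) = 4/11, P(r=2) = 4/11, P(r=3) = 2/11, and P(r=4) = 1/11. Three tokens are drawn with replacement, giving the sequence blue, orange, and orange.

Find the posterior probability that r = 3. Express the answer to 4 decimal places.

The likelihood of the observed sequence under each hypothesis: P(data | r = 1) = (1/5)(4/5)(4/5) = 0.128; P(data | r = 2) = (2/5)(3/5)(3/5) = 0.144; P(data | r = 3) = (3/5)(2/5)(2/5) = 0.096; P(data | r = 4) = (4/5)(1/5)(1/5) = 0.032.
Multiplying each by its prior: 4/11 · 0.128 = 0.046545, 4/11 · 0.144 = 0.052364, 2/11 · 0.096 = 0.017455, 1/11 · 0.032 = 0.0029091; summing to 0.11927.
So P(r = 3 | data) = (0.017455) / (0.11927) = 0.14634.

0.1463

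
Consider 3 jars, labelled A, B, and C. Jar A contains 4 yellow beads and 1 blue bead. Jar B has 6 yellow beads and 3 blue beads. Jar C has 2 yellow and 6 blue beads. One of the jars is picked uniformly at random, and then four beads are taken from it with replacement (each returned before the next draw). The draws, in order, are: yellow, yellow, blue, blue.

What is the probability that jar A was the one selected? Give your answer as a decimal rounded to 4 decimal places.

0.2324

The likelihood of the observed sequence under each hypothesis: P(data | jar A) = (4/5)(4/5)(1/5)(1/5) = 0.0256; P(data | jar B) = (6/9)(6/9)(3/9)(3/9) = 0.049383; P(data | jar C) = (2/8)(2/8)(6/8)(6/8) = 0.035156.
The prior-weighted likelihoods are 1/3 · 0.0256 = 0.0085333, 1/3 · 0.049383 = 0.016461, 1/3 · 0.035156 = 0.011719; with total 0.036713.
So P(jar A | data) = (0.0085333) / (0.036713) = 0.23243.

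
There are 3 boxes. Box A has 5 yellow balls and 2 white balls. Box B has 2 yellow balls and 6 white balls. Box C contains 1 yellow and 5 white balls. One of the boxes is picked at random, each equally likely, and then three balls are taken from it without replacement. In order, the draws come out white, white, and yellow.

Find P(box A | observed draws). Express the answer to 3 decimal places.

Compute the likelihood of the observed sequence for each case: P(data | box A) = (2/7)(1/6)(5/5) = 1/21; P(data | box B) = (6/8)(5/7)(2/6) = 5/28; P(data | box C) = (5/6)(4/5)(1/4) = 1/6.
Weighting by the prior gives 1/3 · 1/21 = 1/63, 1/3 · 5/28 = 5/84, 1/3 · 1/6 = 1/18; these sum to 11/84.
Therefore the posterior P(box A | data) = (1/63) / (11/84) = 4/33.

0.121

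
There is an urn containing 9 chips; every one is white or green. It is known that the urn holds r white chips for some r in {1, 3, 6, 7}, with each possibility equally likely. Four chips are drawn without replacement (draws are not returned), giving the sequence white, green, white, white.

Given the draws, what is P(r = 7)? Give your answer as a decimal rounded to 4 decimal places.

0.5147

Compute the likelihood of the observed sequence for each case: P(data | r = 1) = (1/9)(8/8)(0/7) = 0; P(data | r = 3) = (3/9)(6/8)(2/7)(1/6) = 1/84; P(data | r = 6) = (6/9)(3/8)(5/7)(4/6) = 5/42; P(data | r = 7) = (7/9)(2/8)(6/7)(5/6) = 5/36.
Weighting by the prior gives 1/4 · 0 = 0, 1/4 · 1/84 = 1/336, 1/4 · 5/42 = 5/168, 1/4 · 5/36 = 5/144; summing to 17/252.
Hence P(r = 7 | data) = (5/144) / (17/252) = 35/68.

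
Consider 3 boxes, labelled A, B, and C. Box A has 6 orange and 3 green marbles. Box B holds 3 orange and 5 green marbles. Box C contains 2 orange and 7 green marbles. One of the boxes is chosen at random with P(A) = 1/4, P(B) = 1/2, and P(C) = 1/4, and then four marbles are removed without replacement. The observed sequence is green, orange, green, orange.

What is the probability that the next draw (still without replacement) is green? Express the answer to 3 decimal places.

0.638

The likelihood of the observed sequence under each hypothesis: P(data | box A) = (3/9)(6/8)(2/7)(5/6) = 5/84; P(data | box B) = (5/8)(3/7)(4/6)(2/5) = 1/14; P(data | box C) = (7/9)(2/8)(6/7)(1/6) = 1/36.
Multiplying each by its prior: 1/4 · 5/84 = 5/336, 1/2 · 1/14 = 1/28, 1/4 · 1/36 = 1/144; summing to 29/504.
Normalising, the posterior is P(box A | data) = 15/58, P(box B | data) = 18/29, P(box C | data) = 7/58.
Averaging over the posterior, P(green next | data) = (1/5)(15/58) + (3/4)(18/29) + (1)(7/58) = 37/58.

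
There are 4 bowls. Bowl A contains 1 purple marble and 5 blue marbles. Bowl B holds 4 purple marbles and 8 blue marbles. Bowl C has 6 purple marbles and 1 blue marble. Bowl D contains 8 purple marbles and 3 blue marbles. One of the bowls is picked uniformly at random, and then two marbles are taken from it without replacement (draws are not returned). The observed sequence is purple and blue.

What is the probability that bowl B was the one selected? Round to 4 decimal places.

For each hypothesis, P(data | H) works out to: P(data | bowl A) = (1/6)(5/5) = 0.16667; P(data | bowl B) = (4/12)(8/11) = 0.24242; P(data | bowl C) = (6/7)(1/6) = 0.14286; P(data | bowl D) = (8/11)(3/10) = 0.21818.
Multiplying each by its prior: 1/4 · 0.16667 = 0.041667, 1/4 · 0.24242 = 0.060606, 1/4 · 0.14286 = 0.035714, 1/4 · 0.21818 = 0.054545; summing to 0.19253.
Hence P(bowl B | data) = (0.060606) / (0.19253) = 0.31478.

0.3148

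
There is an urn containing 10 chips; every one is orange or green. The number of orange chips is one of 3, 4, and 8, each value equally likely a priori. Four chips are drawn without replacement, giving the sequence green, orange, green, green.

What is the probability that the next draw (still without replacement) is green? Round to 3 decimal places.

The likelihood of the observed sequence under each hypothesis: P(data | r = 3) = (7/10)(3/9)(6/8)(5/7) = 1/8; P(data | r = 4) = (6/10)(4/9)(5/8)(4/7) = 2/21; P(data | r = 8) = (2/10)(8/9)(1/8)(0/7) = 0.
The prior-weighted likelihoods are 1/3 · 1/8 = 1/24, 1/3 · 2/21 = 2/63, 1/3 · 0 = 0; with total 37/504.
The posterior is then P(r = 3 | data) = 21/37, P(r = 4 | data) = 16/37, P(r = 8 | data) = 0.
The predictive probability is P(green next | data) = (2/3)(21/37) + (1/2)(16/37) = 22/37.

0.595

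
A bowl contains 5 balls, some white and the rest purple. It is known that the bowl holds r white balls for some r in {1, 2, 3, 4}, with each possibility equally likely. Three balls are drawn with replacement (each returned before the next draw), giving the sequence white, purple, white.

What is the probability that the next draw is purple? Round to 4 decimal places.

The likelihood of the observed sequence under each hypothesis: P(data | r = 1) = (1/5)(4/5)(1/5) = 4/125; P(data | r = 2) = (2/5)(3/5)(2/5) = 12/125; P(data | r = 3) = (3/5)(2/5)(3/5) = 18/125; P(data | r = 4) = (4/5)(1/5)(4/5) = 16/125.
Multiplying each by its prior: 1/4 · 4/125 = 1/125, 1/4 · 12/125 = 3/125, 1/4 · 18/125 = 9/250, 1/4 · 16/125 = 4/125; with total 1/10.
Normalising, the posterior is P(r = 1 | data) = 2/25, P(r = 2 | data) = 6/25, P(r = 3 | data) = 9/25, P(r = 4 | data) = 8/25.
Averaging over the posterior, P(purple next | data) = (4/5)(2/25) + (3/5)(6/25) + (2/5)(9/25) + (1/5)(8/25) = 52/125.

0.4160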